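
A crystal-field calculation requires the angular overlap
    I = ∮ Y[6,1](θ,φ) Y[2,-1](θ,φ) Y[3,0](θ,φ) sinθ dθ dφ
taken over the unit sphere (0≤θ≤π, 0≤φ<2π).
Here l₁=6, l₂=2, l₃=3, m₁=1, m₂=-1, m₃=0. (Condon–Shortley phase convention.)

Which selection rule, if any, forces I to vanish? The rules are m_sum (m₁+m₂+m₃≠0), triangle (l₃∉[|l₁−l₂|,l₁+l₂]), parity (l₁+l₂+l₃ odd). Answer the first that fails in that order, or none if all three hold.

triangle

m₁+m₂+m₃ = 1 − 1 + 0 = 0  ✓
triangle: need |l₁−l₂| ≤ l₃ ≤ l₁+l₂ = [4,8]; l₃=3 is outside  ✗
parity: l₁+l₂+l₃ = 11 is odd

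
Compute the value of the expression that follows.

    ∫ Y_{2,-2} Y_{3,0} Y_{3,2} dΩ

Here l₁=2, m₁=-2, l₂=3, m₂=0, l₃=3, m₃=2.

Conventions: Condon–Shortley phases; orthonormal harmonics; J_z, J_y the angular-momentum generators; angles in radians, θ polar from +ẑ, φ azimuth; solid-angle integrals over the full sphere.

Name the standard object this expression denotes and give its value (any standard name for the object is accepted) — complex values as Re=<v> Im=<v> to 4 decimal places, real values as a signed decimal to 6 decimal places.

This is a Gaunt coefficient — the integral of a triple product of spherical harmonics over the sphere.
m-sum 0 ✓  L=8 even ✓  1≤3≤5 ✓
Π(2lᵢ+1) = 5×7×7 = 245
triangle coeff Δ(2,3,3) = 1/3780
Σ_t [0,2]: t=0:+1/24 t=1:−1/4 t=2:+1/24 = -1/6
(3j)²=4/105 [(2 3 3; 0 0 0)], sign=+1
Σ_t [2,2]: t=2:+1/24 = 1/24
(3j)²=1/21 [(2 3 3; -2 0 2)], sign=-1
⇒ 4πI² = 4/9
I = (-1)√(4/9/(4π)) = -0.18806319

Gaunt coefficient, -0.188063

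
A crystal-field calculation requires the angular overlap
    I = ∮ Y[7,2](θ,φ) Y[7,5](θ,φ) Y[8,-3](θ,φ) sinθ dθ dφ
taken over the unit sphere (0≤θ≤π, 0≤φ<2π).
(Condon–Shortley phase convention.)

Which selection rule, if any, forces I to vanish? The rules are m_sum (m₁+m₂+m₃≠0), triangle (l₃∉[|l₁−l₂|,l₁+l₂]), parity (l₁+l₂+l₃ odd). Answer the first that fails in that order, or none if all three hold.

m_sum

m₁+m₂+m₃ = 2 + 5 − 3 = 4  ✗
triangle: |7−7|=0 ≤ l₃=8 ≤ 7+7=14
parity: l₁+l₂+l₃ = 22 is even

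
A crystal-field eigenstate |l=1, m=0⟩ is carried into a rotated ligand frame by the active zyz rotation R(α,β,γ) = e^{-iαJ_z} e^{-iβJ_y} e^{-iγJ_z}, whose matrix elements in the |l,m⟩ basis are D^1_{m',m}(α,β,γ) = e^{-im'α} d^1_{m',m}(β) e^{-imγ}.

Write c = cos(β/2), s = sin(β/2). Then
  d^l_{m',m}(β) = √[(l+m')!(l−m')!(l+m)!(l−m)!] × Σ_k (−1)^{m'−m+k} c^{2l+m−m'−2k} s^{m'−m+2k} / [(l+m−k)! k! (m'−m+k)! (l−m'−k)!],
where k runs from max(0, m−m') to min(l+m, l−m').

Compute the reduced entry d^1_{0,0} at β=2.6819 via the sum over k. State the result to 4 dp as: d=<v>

d=-0.8962

d^1_{0,0}(β=2.6819) via the finite sum:
c=cos(2.681900/2)=0.227828, s=sin(2.681900/2)=0.973701; N=√[1·1·1·1]=1.000000
The bounds max(0,m−m')=0 and min(l+m,l−m')=1 give 2 terms
  k=0: (−1)^0·1.0000/(1)·0.2278^2·0.9737^0 = +0.051906
  k=1: (−1)^1·1.0000/(1)·0.2278^0·0.9737^2 = -0.948094
d^1_{0,0}(2.6819) = +0.051906 -0.948094 = -0.896189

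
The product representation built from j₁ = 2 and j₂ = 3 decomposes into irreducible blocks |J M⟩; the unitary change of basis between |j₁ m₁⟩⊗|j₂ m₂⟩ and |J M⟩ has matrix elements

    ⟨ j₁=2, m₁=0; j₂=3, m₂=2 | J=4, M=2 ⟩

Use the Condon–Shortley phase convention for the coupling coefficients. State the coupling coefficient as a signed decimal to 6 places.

−√(12/35) ≈ -0.585540

j₁+j₂−J=1  J+j₁−j₂=3  J−j₁+j₂=5  j₁+j₂+J+1=10
(j₁±m₁, j₂±m₂, J±M) = (2,2,5,1,6,2)
P² = 8640/7
sum k=0..1:
  [0] +1/240 = 1/240
  [1] −1/48 = -1/48
S = -1/60
C² = P²·S² = 12/35 ; C = -0.585540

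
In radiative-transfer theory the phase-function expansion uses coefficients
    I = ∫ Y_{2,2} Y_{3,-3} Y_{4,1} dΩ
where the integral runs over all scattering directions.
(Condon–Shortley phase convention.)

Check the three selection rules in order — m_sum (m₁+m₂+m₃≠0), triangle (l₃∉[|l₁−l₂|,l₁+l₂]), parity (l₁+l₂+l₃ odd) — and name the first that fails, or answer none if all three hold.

parity

Σmᵢ = 0  ✓
l₃∈[|l₁−l₂|,l₁+l₂]=[1,5], have l₃=4  ✓
Σlᵢ = 9 ⇒ odd  ✗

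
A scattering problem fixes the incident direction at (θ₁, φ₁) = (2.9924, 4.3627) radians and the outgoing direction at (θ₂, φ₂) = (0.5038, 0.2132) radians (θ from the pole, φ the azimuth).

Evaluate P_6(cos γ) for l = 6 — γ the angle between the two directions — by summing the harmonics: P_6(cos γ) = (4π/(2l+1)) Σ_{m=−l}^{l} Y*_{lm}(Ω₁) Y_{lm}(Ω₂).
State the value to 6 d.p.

Expand P_6 via completeness: Σ_{m} conj(Y_{6,m}) at Ω₁ times Y_{6,m} at Ω₂ —
  [-6]  conj(Y_{6,-6})(Ω₁) = +0.000003+0.000005i ; Y_{6,-6}(Ω₂) = +0.001758-0.005857i ; Δ = +0.000000-0.000000i
  [-5]  conj(Y_{6,-5})(Ω₁) = +0.000118-0.000021i ; Y_{6,-5}(Ω₂) = +0.018584-0.033634i ; Δ = +0.000001-0.000004i
  [-4]  conj(Y_{6,-4})(Ω₁) = +0.000291-0.001674i ; Y_{6,-4}(Ω₂) = +0.094803-0.108529i ; Δ = -0.000154-0.000190i
  [-3]  conj(Y_{6,-3})(Ω₁) = -0.014226-0.008178i ; Y_{6,-3}(Ω₂) = +0.279947-0.208259i ; Δ = -0.005686+0.000673i
  [-2]  conj(Y_{6,-2})(Ω₁) = -0.082354+0.069278i ; Y_{6,-2}(Ω₂) = +0.456513-0.207380i ; Δ = -0.023229+0.048705i
  [-1]  conj(Y_{6,-1})(Ω₁) = +0.149807+0.410794i ; Y_{6,-1}(Ω₂) = +0.238734-0.051684i ; Δ = +0.056995+0.090328i
  [+0]  conj(Y_{6,0})(Ω₁) = +0.792725-0.000000i ; Y_{6,0}(Ω₂) = -0.352577+0.000000i ; Δ = -0.279497+0.000000i
  [+1]  conj(Y_{6,1})(Ω₁) = -0.149807+0.410794i ; Y_{6,1}(Ω₂) = -0.238734-0.051684i ; Δ = +0.056995-0.090328i
  [+2]  conj(Y_{6,2})(Ω₁) = -0.082354-0.069278i ; Y_{6,2}(Ω₂) = +0.456513+0.207380i ; Δ = -0.023229-0.048705i
  [+3]  conj(Y_{6,3})(Ω₁) = +0.014226-0.008178i ; Y_{6,3}(Ω₂) = -0.279947-0.208259i ; Δ = -0.005686-0.000673i
  [+4]  conj(Y_{6,4})(Ω₁) = +0.000291+0.001674i ; Y_{6,4}(Ω₂) = +0.094803+0.108529i ; Δ = -0.000154+0.000190i
  [+5]  conj(Y_{6,5})(Ω₁) = -0.000118-0.000021i ; Y_{6,5}(Ω₂) = -0.018584-0.033634i ; Δ = +0.000001+0.000004i
  [+6]  conj(Y_{6,6})(Ω₁) = +0.000003-0.000005i ; Y_{6,6}(Ω₂) = +0.001758+0.005857i ; Δ = +0.000000+0.000000i
Σ over m = -0.223640-0.000000i; ×(4π/13) → -0.216181-0.000000i. Real part: -0.216181

-0.216181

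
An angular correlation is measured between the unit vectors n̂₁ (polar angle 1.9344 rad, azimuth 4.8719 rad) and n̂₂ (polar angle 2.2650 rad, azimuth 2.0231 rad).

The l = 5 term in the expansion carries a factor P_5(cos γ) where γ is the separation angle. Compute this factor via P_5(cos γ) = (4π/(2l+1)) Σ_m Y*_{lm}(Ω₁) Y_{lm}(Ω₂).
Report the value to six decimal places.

-0.172597

Addition theorem: P_5(cos γ) = (4π/11) Σ_m Y*_{lm}(Ω₁) Y_{lm}(Ω₂), m = −5…5:
  m=-5: Y*=+0.236876-0.231186i  Y=-0.095934+0.079295i  product -0.004393+0.040962i
  m=-4: Y*=-0.319932-0.237232i  Y=+0.077376+0.318365i  product +0.050771-0.120211i
  m=-3: Y*=-0.017993+0.034685i  Y=+0.411892+0.089466i  product -0.010514+0.012677i
  m=-2: Y*=-0.310235-0.102472i  Y=+0.090216-0.114769i  product -0.039749+0.026361i
  m=-1: Y*=-0.020673+0.128503i  Y=+0.130399+0.268366i  product -0.037182+0.011209i
  m=+0: Y*=-0.297557-0.000000i  Y=+0.231724+0.000000i  product -0.068951-0.000000i
  m=+1: Y*=+0.020673+0.128503i  Y=-0.130399+0.268366i  product -0.037182-0.011209i
  m=+2: Y*=-0.310235+0.102472i  Y=+0.090216+0.114769i  product -0.039749-0.026361i
  m=+3: Y*=+0.017993+0.034685i  Y=-0.411892+0.089466i  product -0.010514-0.012677i
  m=+4: Y*=-0.319932+0.237232i  Y=+0.077376-0.318365i  product +0.050771+0.120211i
  m=+5: Y*=-0.236876-0.231186i  Y=+0.095934+0.079295i  product -0.004393-0.040962i
Σ over m = -0.151083+0.000000i; ×(4π/11) → -0.172597+0.000000i. Real part: -0.172597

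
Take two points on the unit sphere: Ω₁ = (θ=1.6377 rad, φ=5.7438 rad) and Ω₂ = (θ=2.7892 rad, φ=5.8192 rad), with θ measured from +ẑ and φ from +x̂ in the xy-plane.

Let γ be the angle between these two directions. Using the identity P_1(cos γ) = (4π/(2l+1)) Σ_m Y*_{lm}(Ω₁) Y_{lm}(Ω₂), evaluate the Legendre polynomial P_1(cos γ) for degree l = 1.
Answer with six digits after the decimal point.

0.406139

Expand P_1 via completeness: Σ_{m} conj(Y_{1,m}) at Ω₁ times Y_{1,m} at Ω₂ —
  m=-1: Y*=(0.295779, -0.177052)  Y=(0.106638, 0.053364)  product (0.040990, -0.003096)
  m=+0: Y*=(-0.032665, -0.000000)  Y=(-0.458578, 0.000000)  product (0.014979, 0.000000)
  m=+1: Y*=(-0.295779, -0.177052)  Y=(-0.106638, 0.053364)  product (0.040990, 0.003096)
Total Σ_m = (0.096959, 0.000000). Multiply by 4.188790: (0.406139, 0.000000). P_1(cos γ) = 0.406139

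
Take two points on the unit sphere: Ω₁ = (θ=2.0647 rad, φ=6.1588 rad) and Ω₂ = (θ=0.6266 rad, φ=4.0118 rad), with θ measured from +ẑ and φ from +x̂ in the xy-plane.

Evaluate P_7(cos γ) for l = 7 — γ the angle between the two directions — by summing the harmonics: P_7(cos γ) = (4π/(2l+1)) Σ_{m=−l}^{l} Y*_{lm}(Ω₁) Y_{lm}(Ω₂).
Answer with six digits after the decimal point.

-0.243563

Expand P_7 via completeness: Σ_{m} conj(Y_{7,m}) at Ω₁ times Y_{7,m} at Ω₂ —
  m=-7: (+0.132177-0.156894i) × (-0.011703-0.002272i) = -0.001903+0.001536i  (running Σ = -0.001903+0.001536i)
  m=-6: (-0.303434+0.280595i) × (+0.030019+0.053811i) = -0.024208-0.007905i  (running Σ = -0.026111-0.006369i)
  m=-5: (+0.303269-0.217389i) × (+0.067726-0.179193i) = -0.018416-0.069067i  (running Σ = -0.044527-0.075436i)
  m=-4: (+0.014404-0.007823i) × (-0.366520+0.129337i) = -0.004268+0.004730i  (running Σ = -0.048794-0.070705i)
  m=-3: (-0.324198+0.126923i) × (+0.408950+0.240144i) = -0.163060-0.025949i  (running Σ = -0.211855-0.096655i)
  m=-2: (+0.139259-0.035376i) × (-0.032288-0.188527i) = -0.011166-0.025112i  (running Σ = -0.223020-0.121766i)
  m=-1: (+0.290642-0.036339i) × (+0.201473-0.238911i) = +0.049875-0.076759i  (running Σ = -0.173146-0.198525i)
  m=0: (-0.183241-0.000000i) × (-0.303204+0.000000i) = +0.055559+0.000000i  (running Σ = -0.117586-0.198525i)
  m=1: (-0.290642-0.036339i) × (-0.201473-0.238911i) = +0.049875+0.076759i  (running Σ = -0.067712-0.121766i)
  m=2: (+0.139259+0.035376i) × (-0.032288+0.188527i) = -0.011166+0.025112i  (running Σ = -0.078877-0.096655i)
  m=3: (+0.324198+0.126923i) × (-0.408950+0.240144i) = -0.163060+0.025949i  (running Σ = -0.241938-0.070705i)
  m=4: (+0.014404+0.007823i) × (-0.366520-0.129337i) = -0.004268-0.004730i  (running Σ = -0.246205-0.075436i)
  m=5: (-0.303269-0.217389i) × (-0.067726-0.179193i) = -0.018416+0.069067i  (running Σ = -0.264621-0.006369i)
  m=6: (-0.303434-0.280595i) × (+0.030019-0.053811i) = -0.024208+0.007905i  (running Σ = -0.288829+0.001536i)
  m=7: (-0.132177-0.156894i) × (+0.011703-0.002272i) = -0.001903-0.001536i  (running Σ = -0.290732+0.000000i)
Σ over m = -0.290732+0.000000i; ×(4π/15) → -0.243563+0.000000i. Real part: -0.243563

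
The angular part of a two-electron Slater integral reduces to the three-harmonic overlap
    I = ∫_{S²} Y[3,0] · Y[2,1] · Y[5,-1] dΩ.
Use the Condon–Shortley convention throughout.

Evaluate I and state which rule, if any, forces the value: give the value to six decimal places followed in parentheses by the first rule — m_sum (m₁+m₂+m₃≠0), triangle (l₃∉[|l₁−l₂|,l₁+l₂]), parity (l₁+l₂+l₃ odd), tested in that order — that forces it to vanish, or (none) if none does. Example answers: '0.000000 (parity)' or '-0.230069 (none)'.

-0.214318 (none)

Checks pass: Σm=0; 10 even; l₃=5∈[1,5].
(2·3+1)(2·2+1)(2·5+1) = 385
Δ: 0! 6! 4! / 11! → 1/2310
sum: t=0:+1/144 = 1/144
3j²(3 2 5; 0 0 0) = Δ·Π!·Σ² = 10/231  (sign -1)
sum: t=0:+1/216 = 1/216
3j²(3 2 5; 0 1 -1) = Δ·Π!·Σ² = 8/231  (sign +1)
combine: 4πI² = 385·10/231·8/231 = 400/693
take √, sign -1: I = -0.21431790
No selection rule forces the value: the integral is nonzero (none).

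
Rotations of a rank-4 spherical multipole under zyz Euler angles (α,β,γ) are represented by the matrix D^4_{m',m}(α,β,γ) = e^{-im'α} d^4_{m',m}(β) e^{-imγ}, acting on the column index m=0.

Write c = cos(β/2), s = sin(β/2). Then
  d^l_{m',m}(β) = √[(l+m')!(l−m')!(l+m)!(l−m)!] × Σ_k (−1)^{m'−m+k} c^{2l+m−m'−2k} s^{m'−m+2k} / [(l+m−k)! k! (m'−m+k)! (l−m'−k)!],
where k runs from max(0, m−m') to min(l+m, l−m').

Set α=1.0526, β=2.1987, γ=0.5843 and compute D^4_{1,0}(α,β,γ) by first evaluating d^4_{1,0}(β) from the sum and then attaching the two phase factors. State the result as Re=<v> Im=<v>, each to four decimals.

Re=-0.0769 Im=0.1349

Split into d^4_{1,0}(β=2.1987) × two z-phases.
Half-angle: c=0.454175, s=0.890912. N=√(120·6·24·24)=643.987578
k: max(0,(0)−(1))=0 … min(4+(0),4−(1))=3
  k=0: (−1)^1·643.9876/(144)·0.4542^7·0.8909^1 = -0.015882
  k=1: (−1)^2·643.9876/(24)·0.4542^5·0.8909^3 = +0.366681
  k=2: (−1)^3·643.9876/(24)·0.4542^3·0.8909^5 = -1.410950
  k=3: (−1)^4·643.9876/(144)·0.4542^1·0.8909^7 = +0.904864
d^4_{1,0}(2.1987) = -0.015882 +0.366681 -1.410950 +0.904864 = -0.155287
Phases: e^{-i·(1)·1.0526}=+0.495314-0.868714i, e^{-i·(0)·0.5843}=+1.000000+0.000000i ⇒ D=-0.076916+0.134900i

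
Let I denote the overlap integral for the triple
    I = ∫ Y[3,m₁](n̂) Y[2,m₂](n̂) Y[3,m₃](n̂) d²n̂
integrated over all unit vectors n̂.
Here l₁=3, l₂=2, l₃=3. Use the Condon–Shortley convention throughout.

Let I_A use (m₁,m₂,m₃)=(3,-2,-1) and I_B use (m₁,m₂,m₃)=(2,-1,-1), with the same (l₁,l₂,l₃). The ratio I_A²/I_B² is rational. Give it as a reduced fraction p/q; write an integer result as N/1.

Shared (l₁,l₂,l₃)=(3,2,3): N and (l;000)² cancel in I_A²/I_B².
A: Δ = 2!·4!·2!/9! = 1/3780; Racah Σ t=0..0: t=0:+1/96 = 1/96; ⇒ 3j(3 2 3; 3 -2 -1)² = 1/42, sgn +1
B: Δ = 2!·4!·2!/9! = 1/3780; Racah Σ t=0..1: t=0:+1/12 t=1:−1/48 = 1/16; ⇒ 3j(3 2 3; 2 -1 -1)² = 1/28, sgn +1
I_A²/I_B² = (1/42)/(1/28) = 2/3

2/3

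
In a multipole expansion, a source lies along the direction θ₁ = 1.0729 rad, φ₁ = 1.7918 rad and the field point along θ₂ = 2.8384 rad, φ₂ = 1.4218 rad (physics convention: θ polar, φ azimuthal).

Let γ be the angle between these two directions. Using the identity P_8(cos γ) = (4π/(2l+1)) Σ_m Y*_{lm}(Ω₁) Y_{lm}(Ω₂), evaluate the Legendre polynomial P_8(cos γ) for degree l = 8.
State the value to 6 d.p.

-0.066121

Expand P_8 via completeness: Σ_{m} conj(Y_{8,m}) at Ω₁ times Y_{8,m} at Ω₂ —
  [-8]  conj(Y_{8,-8})(Ω₁) = -0.03586 + 0.17945j ; Y_{8,-8}(Ω₂) = 0.00001 + 0.00003j ; Δ = -0.00001 + 0.00000j
  [-7]  conj(Y_{8,-7})(Ω₁) = 0.39779 - 0.00946j ; Y_{8,-7}(Ω₂) = 0.00036 - 0.00021j ; Δ = 0.00014 - 0.00009j
  [-6]  conj(Y_{8,-6})(Ω₁) = -0.10159 - 0.40670j ; Y_{8,-6}(Ω₂) = -0.00211 - 0.00263j ; Δ = -0.00086 + 0.00113j
  [-5]  conj(Y_{8,-5})(Ω₁) = -0.07651 + 0.03846j ; Y_{8,-5}(Ω₂) = -0.01331 + 0.01443j ; Δ = 0.00046 - 0.00162j
  [-4]  conj(Y_{8,-4})(Ω₁) = -0.19794 - 0.24141j ; Y_{8,-4}(Ω₂) = 0.06951 + 0.04715j ; Δ = -0.00238 - 0.02611j
  [-3]  conj(Y_{8,-3})(Ω₁) = -0.15694 + 0.20096j ; Y_{8,-3}(Ω₂) = 0.11196 - 0.23358j ; Δ = 0.02937 + 0.05916j
  [-2]  conj(Y_{8,-2})(Ω₁) = -0.17652 - 0.08354j ; Y_{8,-2}(Ω₂) = -0.50800 - 0.15603j ; Δ = 0.07664 + 0.06998j
  [-1]  conj(Y_{8,-1})(Ω₁) = -0.06540 + 0.29109j ; Y_{8,-1}(Ω₂) = -0.08322 + 0.55441j ; Δ = -0.15594 - 0.06048j
  [+0]  conj(Y_{8,0})(Ω₁) = -0.15434 + 0.00000j ; Y_{8,0}(Ω₂) = -0.10160 + 0.00000j ; Δ = 0.01568 + 0.00000j
  [+1]  conj(Y_{8,1})(Ω₁) = 0.06540 + 0.29109j ; Y_{8,1}(Ω₂) = 0.08322 + 0.55441j ; Δ = -0.15594 + 0.06048j
  [+2]  conj(Y_{8,2})(Ω₁) = -0.17652 + 0.08354j ; Y_{8,2}(Ω₂) = -0.50800 + 0.15603j ; Δ = 0.07664 - 0.06998j
  [+3]  conj(Y_{8,3})(Ω₁) = 0.15694 + 0.20096j ; Y_{8,3}(Ω₂) = -0.11196 - 0.23358j ; Δ = 0.02937 - 0.05916j
  [+4]  conj(Y_{8,4})(Ω₁) = -0.19794 + 0.24141j ; Y_{8,4}(Ω₂) = 0.06951 - 0.04715j ; Δ = -0.00238 + 0.02611j
  [+5]  conj(Y_{8,5})(Ω₁) = 0.07651 + 0.03846j ; Y_{8,5}(Ω₂) = 0.01331 + 0.01443j ; Δ = 0.00046 + 0.00162j
  [+6]  conj(Y_{8,6})(Ω₁) = -0.10159 + 0.40670j ; Y_{8,6}(Ω₂) = -0.00211 + 0.00263j ; Δ = -0.00086 - 0.00113j
  [+7]  conj(Y_{8,7})(Ω₁) = -0.39779 - 0.00946j ; Y_{8,7}(Ω₂) = -0.00036 - 0.00021j ; Δ = 0.00014 + 0.00009j
  [+8]  conj(Y_{8,8})(Ω₁) = -0.03586 - 0.17945j ; Y_{8,8}(Ω₂) = 0.00001 - 0.00003j ; Δ = -0.00001 - 0.00000j
Σ over m = -0.08945 - 0.00000j; ×(4π/17) → -0.06612 - 0.00000j. Real part: -0.066121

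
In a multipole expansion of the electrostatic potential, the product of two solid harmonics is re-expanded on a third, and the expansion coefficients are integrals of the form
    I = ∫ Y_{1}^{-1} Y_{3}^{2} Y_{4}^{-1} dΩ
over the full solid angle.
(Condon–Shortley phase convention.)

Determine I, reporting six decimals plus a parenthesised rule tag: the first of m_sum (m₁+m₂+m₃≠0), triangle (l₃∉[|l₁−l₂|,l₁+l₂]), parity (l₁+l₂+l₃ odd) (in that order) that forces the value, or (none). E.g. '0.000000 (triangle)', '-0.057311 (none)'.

-0.106622 (none)

Rules hold: Σm=0, L=8 even, 2≤4≤4.
N = 3·7·9 = 189
Δ = 0!·2!·6!/9! = 1/252
Racah Σ t=0..0: t=0:+1/36 = 1/36
⇒ 3j(1 3 4; 0 0 0)² = 4/63, sgn +1
Racah Σ t=0..0: t=0:+1/240 = 1/240
⇒ 3j(1 3 4; -1 2 -1)² = 1/84, sgn -1
4πI² = N·(3j₀)²·(3jₘ)² = 1/7
I = -1·√(0.142857/4π) = -0.10662181
No selection rule forces the value: the integral is nonzero (none).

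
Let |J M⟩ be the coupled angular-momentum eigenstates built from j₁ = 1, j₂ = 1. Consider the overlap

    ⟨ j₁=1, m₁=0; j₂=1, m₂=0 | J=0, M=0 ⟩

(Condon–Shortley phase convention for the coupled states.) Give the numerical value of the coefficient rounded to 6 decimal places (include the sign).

-0.577350

triangle: 2!·0!·0!/3! = 2/6
(j±m)!: 1!·1!·1!·1!·0!·0! = 1
prefactor² = (2J+1)·Δ·N² = 1/3
  k=1: −1/(1!·1!·0!·0!·0!·0!) = -1
Σ = -1  ⇒  CG² = 1/3·(-1)² = 1/3
CG = −√(1/3) = -0.577350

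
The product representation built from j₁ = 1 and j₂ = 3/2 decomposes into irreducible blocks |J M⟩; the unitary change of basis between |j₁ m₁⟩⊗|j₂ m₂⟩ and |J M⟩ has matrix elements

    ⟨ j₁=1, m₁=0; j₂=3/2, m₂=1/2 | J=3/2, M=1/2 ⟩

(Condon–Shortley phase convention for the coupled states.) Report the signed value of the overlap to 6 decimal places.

j₁+j₂−J=1  J+j₁−j₂=1  J−j₁+j₂=2  j₁+j₂+J+1=5
(j₁±m₁, j₂±m₂, J±M) = (1,1,2,1,2,1)
P² = 4/15
sum k=0..1:
  [0] +1/2 = 1/2
  [1] −1/1 = -1
S = -1/2
C² = P²·S² = 1/15 ; C = -0.258199

-0.258199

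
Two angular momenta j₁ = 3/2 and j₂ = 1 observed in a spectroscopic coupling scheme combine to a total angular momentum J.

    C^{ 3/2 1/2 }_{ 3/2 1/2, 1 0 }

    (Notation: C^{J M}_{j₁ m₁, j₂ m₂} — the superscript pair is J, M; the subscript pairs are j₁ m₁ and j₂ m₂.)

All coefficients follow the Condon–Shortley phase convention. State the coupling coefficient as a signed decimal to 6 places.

j₁+j₂−J=1  J+j₁−j₂=2  J−j₁+j₂=1  j₁+j₂+J+1=5
(j₁±m₁, j₂±m₂, J±M) = (2,1,1,1,2,1)
P² = 4/15
sum k=0..1:
  [0] +1/1 = 1
  [1] −1/2 = -1/2
S = 1/2
C² = P²·S² = 1/15 ; C = +0.258199

+0.258199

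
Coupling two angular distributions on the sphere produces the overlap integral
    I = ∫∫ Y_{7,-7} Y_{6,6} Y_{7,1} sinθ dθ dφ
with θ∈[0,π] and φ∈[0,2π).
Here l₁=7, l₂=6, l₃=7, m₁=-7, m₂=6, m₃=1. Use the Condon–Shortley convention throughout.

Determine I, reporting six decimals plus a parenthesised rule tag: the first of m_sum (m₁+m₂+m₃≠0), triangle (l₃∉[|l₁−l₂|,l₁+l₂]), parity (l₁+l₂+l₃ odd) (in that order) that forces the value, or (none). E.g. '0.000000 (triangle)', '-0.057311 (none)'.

0.043668 (none)

m-sum 0 ✓  L=20 even ✓  1≤7≤13 ✓
Π(2lᵢ+1) = 15×13×15 = 2925
triangle coeff Δ(7,6,7) = 1/2444321880
Σ_t [0,6]: t=0:+1/2612736000 t=1:−1/20736000 t=2:+1/1658880 t=3:−1/746496 t=4:+1/1658880 t=5:−1/20736000 t=6:+1/2612736000 = -1/4354560
(3j)²=1000/138567 [(7 6 7; 0 0 0)], sign=+1
Σ_t [6,6]: t=6:+1/20901888000 = 1/20901888000
(3j)²=11/9690 [(7 6 7; -7 6 1)], sign=+1
⇒ 4πI² = 2500/104329
I = (+1)√(2500/104329/(4π)) = 0.04366792
No selection rule forces the value: the integral is nonzero (none).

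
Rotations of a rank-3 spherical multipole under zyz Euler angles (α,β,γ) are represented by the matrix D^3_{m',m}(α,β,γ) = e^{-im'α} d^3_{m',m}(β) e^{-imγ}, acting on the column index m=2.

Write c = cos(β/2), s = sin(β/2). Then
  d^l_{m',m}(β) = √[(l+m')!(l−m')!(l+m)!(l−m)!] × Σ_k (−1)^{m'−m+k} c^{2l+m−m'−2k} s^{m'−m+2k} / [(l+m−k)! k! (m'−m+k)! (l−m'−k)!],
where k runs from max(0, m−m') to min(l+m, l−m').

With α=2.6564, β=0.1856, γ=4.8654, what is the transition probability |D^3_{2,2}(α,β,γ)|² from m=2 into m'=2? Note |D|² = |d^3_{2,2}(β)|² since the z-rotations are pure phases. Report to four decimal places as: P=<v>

Split into d^3_{2,2}(β=0.1856) × two z-phases.
With c≡cos(β/2)=0.995697 and s≡sin(β/2)=0.092667, N=[120·1·120·1]^{1/2}=120.000000
k∈{0,1} keeps every argument non-negative
  k=0: (−1)^0·120.0000/(120)·0.9957^6·0.0927^0 = +0.974459
  k=1: (−1)^1·120.0000/(24)·0.9957^4·0.0927^2 = -0.042202
d^3_{2,2}(0.1856) = +0.974459 -0.042202 = +0.932258
|D^3_{2,2}|² = |d^3_{2,2}(β)|² = (+0.932258)² = 0.869104 (the z-rotation phases have unit modulus)

P=0.8691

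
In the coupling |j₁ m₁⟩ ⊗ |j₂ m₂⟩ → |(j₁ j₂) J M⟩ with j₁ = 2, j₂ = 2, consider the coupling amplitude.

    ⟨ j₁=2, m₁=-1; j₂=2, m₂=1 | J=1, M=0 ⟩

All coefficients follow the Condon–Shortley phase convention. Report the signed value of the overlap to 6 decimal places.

√[3·3!1!1!/6! · 1!3!3!1!1!1!] = √(9/10)
  +(−1)^2/∏(2,1,1,1,0,0)! = 1/2  (running 1/2)
  +(−1)^3/∏(3,0,0,0,1,1)! = -1/6  (running 1/3)
⟨..|..⟩ = √(9/10)·(1/3) = +0.316228

+0.316228  (= +√(1/10))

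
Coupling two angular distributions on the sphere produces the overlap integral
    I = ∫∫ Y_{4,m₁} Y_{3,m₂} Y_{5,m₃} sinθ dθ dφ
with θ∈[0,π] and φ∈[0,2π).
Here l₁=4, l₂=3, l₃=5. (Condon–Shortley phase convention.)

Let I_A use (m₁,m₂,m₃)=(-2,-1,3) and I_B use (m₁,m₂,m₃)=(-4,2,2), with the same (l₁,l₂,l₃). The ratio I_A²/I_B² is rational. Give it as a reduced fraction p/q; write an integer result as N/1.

Shared (l₁,l₂,l₃)=(4,3,5): N and (l;000)² cancel in I_A²/I_B².
A: Δ = 2!·6!·4!/13! = 1/180180; Racah Σ t=0..2: t=0:+1/5760 t=1:−1/720 t=2:+1/2304 = -1/1280; ⇒ 3j(4 3 5; -2 -1 3)² = 27/1430, sgn -1
B: Δ = 2!·6!·4!/13! = 1/180180; Racah Σ t=2..2: t=2:+1/8640 = 1/8640; ⇒ 3j(4 3 5; -4 2 2)² = 14/1287, sgn -1
I_A²/I_B² = (27/1430)/(14/1287) = 243/140

243/140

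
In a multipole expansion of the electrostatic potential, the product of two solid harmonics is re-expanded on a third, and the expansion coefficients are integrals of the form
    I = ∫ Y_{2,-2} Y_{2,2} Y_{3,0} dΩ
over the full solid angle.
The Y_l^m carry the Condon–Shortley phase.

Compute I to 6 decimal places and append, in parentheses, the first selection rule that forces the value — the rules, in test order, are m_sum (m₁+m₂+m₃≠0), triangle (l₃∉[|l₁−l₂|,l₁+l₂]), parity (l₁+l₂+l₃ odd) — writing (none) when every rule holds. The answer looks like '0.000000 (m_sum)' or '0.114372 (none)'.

0.000000 (parity)

Σlᵢ=7 odd — θ-integrand is odd under cosθ→−cosθ; I=0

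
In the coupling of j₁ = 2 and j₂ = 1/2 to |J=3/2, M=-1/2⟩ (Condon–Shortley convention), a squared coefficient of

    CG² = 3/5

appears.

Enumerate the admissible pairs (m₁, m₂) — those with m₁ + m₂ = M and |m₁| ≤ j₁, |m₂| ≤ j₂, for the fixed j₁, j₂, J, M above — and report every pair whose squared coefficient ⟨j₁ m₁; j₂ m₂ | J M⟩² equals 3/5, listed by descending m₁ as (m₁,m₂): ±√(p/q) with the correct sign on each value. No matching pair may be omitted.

(-1,1/2): −√(3/5)

Admissible pairs with m₁+m₂ = M = -1/2: (-1,1/2), (0,-1/2)
  (m₁,m₂)=(0,-1/2): CG² = 2/5, CG = +√(2/5)
  (m₁,m₂)=(-1,1/2): CG² = 3/5, CG = −√(3/5)   ← matches the target
Pairs with CG² = 3/5: (-1,1/2): −√(3/5)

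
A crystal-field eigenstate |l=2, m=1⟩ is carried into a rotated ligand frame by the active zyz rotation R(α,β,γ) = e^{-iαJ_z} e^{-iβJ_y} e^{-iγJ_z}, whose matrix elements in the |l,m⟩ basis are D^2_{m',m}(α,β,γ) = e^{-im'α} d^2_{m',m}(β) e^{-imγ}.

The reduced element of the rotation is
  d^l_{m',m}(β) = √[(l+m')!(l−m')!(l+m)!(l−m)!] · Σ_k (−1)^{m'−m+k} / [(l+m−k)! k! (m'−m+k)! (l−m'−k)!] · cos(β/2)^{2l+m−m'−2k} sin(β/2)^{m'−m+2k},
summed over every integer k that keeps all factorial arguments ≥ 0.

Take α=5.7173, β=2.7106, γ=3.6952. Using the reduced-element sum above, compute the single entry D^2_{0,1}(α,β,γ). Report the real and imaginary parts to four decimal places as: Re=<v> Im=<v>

Split into d^2_{0,1}(β=2.7106) × two z-phases.
c=cos(2.710600/2)=0.213832, s=sin(2.710600/2)=0.976870; N=√[2·2·6·1]=4.898979
k∈{1,2} keeps every argument non-negative
  k=1: (−1)^0·4.8990/(2)·0.2138^3·0.9769^1 = +0.023396
  k=2: (−1)^1·4.8990/(2)·0.2138^1·0.9769^3 = -0.488270
d^2_{0,1}(2.7106) = +0.023396 -0.488270 = -0.464874
Attach z-rotation phases: D = e^{-i(0)(5.7173)}·(-0.464874)·e^{-i(1)(3.6952)} = +0.395438-0.244412i

Re=0.3954 Im=-0.2444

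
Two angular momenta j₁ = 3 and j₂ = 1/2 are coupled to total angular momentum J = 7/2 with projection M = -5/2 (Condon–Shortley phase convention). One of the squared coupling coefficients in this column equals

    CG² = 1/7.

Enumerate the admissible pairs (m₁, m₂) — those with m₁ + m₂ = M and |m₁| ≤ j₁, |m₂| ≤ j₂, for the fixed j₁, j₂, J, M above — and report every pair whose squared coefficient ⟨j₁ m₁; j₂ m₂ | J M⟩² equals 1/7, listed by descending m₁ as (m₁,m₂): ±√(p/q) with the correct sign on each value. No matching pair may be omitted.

(-3,1/2): +√(1/7)

Admissible pairs with m₁+m₂ = M = -5/2: (-3,1/2), (-2,-1/2)
  (m₁,m₂)=(-2,-1/2): CG² = 6/7, CG = +√(6/7)
  (m₁,m₂)=(-3,1/2): CG² = 1/7, CG = +√(1/7)   ← matches the target
Pairs with CG² = 1/7: (-3,1/2): +√(1/7)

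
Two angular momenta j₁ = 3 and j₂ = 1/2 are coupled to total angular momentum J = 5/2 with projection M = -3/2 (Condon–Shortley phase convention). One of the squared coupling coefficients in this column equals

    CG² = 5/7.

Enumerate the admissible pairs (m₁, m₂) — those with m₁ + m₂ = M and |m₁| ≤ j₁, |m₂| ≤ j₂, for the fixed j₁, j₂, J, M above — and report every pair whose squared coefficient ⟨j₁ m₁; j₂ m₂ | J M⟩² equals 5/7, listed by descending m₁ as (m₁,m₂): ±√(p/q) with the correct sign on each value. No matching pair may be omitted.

Admissible pairs with m₁+m₂ = M = -3/2: (-2,1/2), (-1,-1/2)
  (m₁,m₂)=(-1,-1/2): CG² = 2/7, CG = +√(2/7)
  (m₁,m₂)=(-2,1/2): CG² = 5/7, CG = −√(5/7)   ← matches the target
Pairs with CG² = 5/7: (-2,1/2): −√(5/7)

(-2,1/2): −√(5/7)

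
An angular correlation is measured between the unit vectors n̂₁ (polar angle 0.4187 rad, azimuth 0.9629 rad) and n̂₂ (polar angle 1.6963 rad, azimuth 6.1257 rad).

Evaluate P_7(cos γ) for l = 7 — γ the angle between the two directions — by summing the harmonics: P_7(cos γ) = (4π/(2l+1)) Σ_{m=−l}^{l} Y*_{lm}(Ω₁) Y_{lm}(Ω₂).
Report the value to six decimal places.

Expand P_7 via completeness: Σ_{m} conj(Y_{7,m}) at Ω₁ times Y_{7,m} at Ω₂ —
  m=-7: Y*=+0.000824+0.000405i  Y=+0.213608+0.422188i  product +0.000005+0.000434i
  m=-6: Y*=+0.006754-0.003741i  Y=-0.130848-0.181022i  product -0.001561-0.000733i
  m=-5: Y*=+0.004093-0.039948i  Y=-0.198207-0.199012i  product -0.008761+0.007103i
  m=-4: Y*=-0.109077-0.093756i  Y=+0.201113+0.146616i  product -0.008191-0.034848i
  m=-3: Y*=-0.342241+0.088444i  Y=+0.192509+0.098383i  product -0.074586-0.016645i
  m=-2: Y*=-0.187380+0.505462i  Y=-0.243993-0.079497i  product +0.085902-0.108433i
  m=-1: Y*=+0.182334+0.262053i  Y=-0.188051-0.029863i  product -0.026463-0.054724i
  m=+0: Y*=-0.337634-0.000000i  Y=+0.258414+0.000000i  product -0.087249-0.000000i
  m=+1: Y*=-0.182334+0.262053i  Y=+0.188051-0.029863i  product -0.026463+0.054724i
  m=+2: Y*=-0.187380-0.505462i  Y=-0.243993+0.079497i  product +0.085902+0.108433i
  m=+3: Y*=+0.342241+0.088444i  Y=-0.192509+0.098383i  product -0.074586+0.016645i
  m=+4: Y*=-0.109077+0.093756i  Y=+0.201113-0.146616i  product -0.008191+0.034848i
  m=+5: Y*=-0.004093-0.039948i  Y=+0.198207-0.199012i  product -0.008761-0.007103i
  m=+6: Y*=+0.006754+0.003741i  Y=-0.130848+0.181022i  product -0.001561+0.000733i
  m=+7: Y*=-0.000824+0.000405i  Y=-0.213608+0.422188i  product +0.000005-0.000434i
Σ over m = -0.154558-0.000000i; ×(4π/15) → -0.129482-0.000000i. Real part: -0.129482

-0.129482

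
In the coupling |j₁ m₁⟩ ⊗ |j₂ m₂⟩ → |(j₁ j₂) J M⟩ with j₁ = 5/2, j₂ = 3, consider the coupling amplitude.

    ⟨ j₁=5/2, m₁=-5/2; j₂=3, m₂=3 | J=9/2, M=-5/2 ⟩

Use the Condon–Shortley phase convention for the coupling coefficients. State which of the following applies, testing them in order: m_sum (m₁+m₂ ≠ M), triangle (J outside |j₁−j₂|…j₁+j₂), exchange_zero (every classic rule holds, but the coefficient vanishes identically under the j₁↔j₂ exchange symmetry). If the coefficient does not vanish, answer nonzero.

m_sum

m-sum: m₁+m₂ = -5/2+3 = 1/2, M = -5/2  ✗ ⇒ coefficient is 0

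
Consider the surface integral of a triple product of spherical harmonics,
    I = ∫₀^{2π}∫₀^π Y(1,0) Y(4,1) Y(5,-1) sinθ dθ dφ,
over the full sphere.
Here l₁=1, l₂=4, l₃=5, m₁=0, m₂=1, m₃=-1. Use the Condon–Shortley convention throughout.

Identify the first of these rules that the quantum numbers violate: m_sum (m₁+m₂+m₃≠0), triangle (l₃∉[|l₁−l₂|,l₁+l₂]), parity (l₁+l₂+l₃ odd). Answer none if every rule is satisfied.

azimuthal sum: 0 + 1 − 1 = 0  ✓
3 ≤ 5 ≤ 5 (triangle on l)  ✓
L = 1 + 4 + 5 = 10 (even)  ✓

none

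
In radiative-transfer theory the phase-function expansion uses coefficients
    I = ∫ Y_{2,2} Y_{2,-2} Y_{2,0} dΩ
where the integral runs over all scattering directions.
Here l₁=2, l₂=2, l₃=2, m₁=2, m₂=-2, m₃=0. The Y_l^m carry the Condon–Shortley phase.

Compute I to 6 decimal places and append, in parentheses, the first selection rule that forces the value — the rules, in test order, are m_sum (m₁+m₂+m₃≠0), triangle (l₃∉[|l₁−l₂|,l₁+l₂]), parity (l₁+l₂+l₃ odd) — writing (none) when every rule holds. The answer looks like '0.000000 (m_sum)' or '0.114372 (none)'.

Checks pass: Σm=0; 6 even; l₃=2∈[0,4].
(2·2+1)(2·2+1)(2·2+1) = 125
Δ: 2! 2! 2! / 7! → 1/630
sum: t=0:+1/8 t=1:−1/1 t=2:+1/8 = -3/4
3j²(2 2 2; 0 0 0) = Δ·Π!·Σ² = 2/35  (sign -1)
sum: t=0:+1/8 = 1/8
3j²(2 2 2; 2 -2 0) = Δ·Π!·Σ² = 2/35  (sign +1)
combine: 4πI² = 125·2/35·2/35 = 20/49
take √, sign -1: I = -0.18022375
No selection rule forces the value: the integral is nonzero (none).

-0.180224 (none)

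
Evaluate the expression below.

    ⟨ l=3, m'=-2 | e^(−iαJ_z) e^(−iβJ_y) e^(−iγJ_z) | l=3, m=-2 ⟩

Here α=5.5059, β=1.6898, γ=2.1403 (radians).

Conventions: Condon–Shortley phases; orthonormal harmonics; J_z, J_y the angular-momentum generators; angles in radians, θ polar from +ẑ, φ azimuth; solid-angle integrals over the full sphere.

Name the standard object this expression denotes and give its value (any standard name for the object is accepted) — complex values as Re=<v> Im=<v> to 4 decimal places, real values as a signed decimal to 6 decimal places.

Wigner D-matrix element, Re=0.4185 Im=-0.1847

This is a Wigner D-matrix element — the rotation-matrix element ⟨l m'| R(α,β,γ) |l m⟩ in the angular-momentum basis.
D^3_{-2,-2}(5.5059,1.6898,2.1403) = e^{-i·-2·5.5059}·d^3_{-2,-2}(1.6898)·e^{-i·-2·2.1403}. Compute d first:
c=cos(1.689800/2)=0.663806, s=sin(1.689800/2)=0.747905; N=√[1·120·1·120]=120.000000
k∈{0,1} keeps every argument non-negative
  k=0: (−1)^0·120.0000/(120)·0.6638^6·0.7479^0 = +0.085555
  k=1: (−1)^1·120.0000/(24)·0.6638^4·0.7479^2 = -0.543035
d^3_{-2,-2}(1.6898) = +0.085555 -0.543035 = -0.457479
Phases: e^{-i·(-2)·5.5059}=+0.016225-0.999868i, e^{-i·(-2)·2.1403}=-0.418496-0.908219i ⇒ D=+0.418543-0.184687i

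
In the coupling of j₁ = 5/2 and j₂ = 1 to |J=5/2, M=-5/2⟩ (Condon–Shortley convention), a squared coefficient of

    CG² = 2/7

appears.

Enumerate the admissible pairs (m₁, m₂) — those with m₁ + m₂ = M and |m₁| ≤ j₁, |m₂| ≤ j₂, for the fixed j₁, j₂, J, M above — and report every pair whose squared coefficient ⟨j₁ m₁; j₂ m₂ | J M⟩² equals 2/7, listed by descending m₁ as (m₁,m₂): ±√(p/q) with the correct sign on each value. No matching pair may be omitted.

(-3/2,-1): +√(2/7)

Admissible pairs with m₁+m₂ = M = -5/2: (-5/2,0), (-3/2,-1)
  (m₁,m₂)=(-3/2,-1): CG² = 2/7, CG = +√(2/7)   ← matches the target
  (m₁,m₂)=(-5/2,0): CG² = 5/7, CG = −√(5/7)
Pairs with CG² = 2/7: (-3/2,-1): +√(2/7)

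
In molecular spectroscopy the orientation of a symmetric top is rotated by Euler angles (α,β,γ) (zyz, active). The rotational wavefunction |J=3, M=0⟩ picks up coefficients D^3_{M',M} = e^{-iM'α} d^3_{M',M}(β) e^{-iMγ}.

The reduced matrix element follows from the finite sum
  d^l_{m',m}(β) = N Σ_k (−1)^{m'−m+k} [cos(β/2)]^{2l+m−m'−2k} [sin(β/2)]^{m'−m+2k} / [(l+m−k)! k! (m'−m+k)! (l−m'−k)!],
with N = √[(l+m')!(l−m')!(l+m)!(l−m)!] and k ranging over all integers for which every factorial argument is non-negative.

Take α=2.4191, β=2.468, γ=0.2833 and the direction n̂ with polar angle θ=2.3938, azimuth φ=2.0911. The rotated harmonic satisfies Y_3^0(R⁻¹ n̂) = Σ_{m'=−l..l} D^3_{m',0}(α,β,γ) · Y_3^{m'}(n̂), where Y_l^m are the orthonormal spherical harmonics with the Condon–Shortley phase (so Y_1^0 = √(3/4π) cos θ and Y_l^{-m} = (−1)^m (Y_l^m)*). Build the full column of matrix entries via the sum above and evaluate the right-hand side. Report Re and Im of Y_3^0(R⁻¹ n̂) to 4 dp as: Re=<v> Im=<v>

Re=0.6363 Im=0.0000

Need the full column D^3_{m',0} for m'=−3..3 at α=2.4191, β=2.4680, γ=0.2833.
cos(β/2)=0.330465, sin(β/2)=0.943818
d^3_{-3,0}: single k=3 term ⇒ +0.135693;  D = +0.076246+0.112246i
d^3_{-2,0}: k∈[2..3] ⇒ +0.058189 -0.474641 = -0.416452;  D = -0.052256+0.413161i
d^3_{-1,0}: k∈[1..3] ⇒ +0.012886 -0.315322 +0.857350 = +0.554914;  D = -0.416274+0.366940i
d^3_{0,0}: k∈[0..3] ⇒ +0.001302 -0.095614 +0.779915 -0.706855 = -0.021251;  D = -0.021251+0.000000i
d^3_{1,0}: k∈[0..2] ⇒ -0.012886 +0.315322 -0.857350 = -0.554914;  D = +0.416274+0.366940i
d^3_{2,0}: k∈[0..1] ⇒ +0.058189 -0.474641 = -0.416452;  D = -0.052256-0.413161i
d^3_{3,0}: single k=0 term ⇒ -0.135693;  D = -0.076246+0.112246i
Y_3^{m'}(θ=2.3938,φ=2.0911) and Σ D·Y over m':
  (+0.0762+0.1122i)·(+0.1312+0.0013i)  (-0.0523+0.4132i)·(+0.1752-0.2989i)  (-0.4163+0.3669i)·(-0.1844-0.3219i)  (-0.0213+0.0000i)·(+0.0854+0.0000i)  (+0.4163+0.3669i)·(+0.1844-0.3219i)  (-0.0523-0.4132i)·(+0.1752+0.2989i)  (-0.0762+0.1122i)·(-0.1312+0.0013i)
Y_3^0(R⁻¹ n̂) = +0.636332+0.000000i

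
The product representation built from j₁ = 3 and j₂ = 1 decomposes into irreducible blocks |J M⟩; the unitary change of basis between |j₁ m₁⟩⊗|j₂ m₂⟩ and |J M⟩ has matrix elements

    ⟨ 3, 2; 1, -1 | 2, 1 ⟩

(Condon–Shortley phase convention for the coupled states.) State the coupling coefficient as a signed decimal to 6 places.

+0.690066

j₁+j₂−J=2  J+j₁−j₂=4  J−j₁+j₂=0  j₁+j₂+J+1=7
(j₁±m₁, j₂±m₂, J±M) = (5,1,0,2,3,1)
P² = 480/7
sum k=0..0:
  [0] +1/12 = 1/12
S = 1/12
C² = P²·S² = 10/21 ; C = +0.690066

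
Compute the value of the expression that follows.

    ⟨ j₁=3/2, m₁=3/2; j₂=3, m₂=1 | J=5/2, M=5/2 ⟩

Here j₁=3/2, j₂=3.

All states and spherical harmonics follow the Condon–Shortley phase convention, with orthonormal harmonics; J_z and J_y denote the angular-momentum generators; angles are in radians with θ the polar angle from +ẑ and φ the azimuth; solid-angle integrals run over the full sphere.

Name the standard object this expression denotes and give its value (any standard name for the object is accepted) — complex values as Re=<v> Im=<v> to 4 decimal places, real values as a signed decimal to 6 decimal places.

This is a Clebsch–Gordan (vector-coupling) coefficient.
triangle: 2!·1!·4!/8! = 48/40320
(j±m)!: 3!·0!·4!·2!·5!·0! = 34560
prefactor² = (2J+1)·Δ·N² = 1728/7
  k=0: +1/(0!·2!·0!·4!·1!·0!) = 1/48
Σ = 1/48  ⇒  CG² = 1728/7·(1/48)² = 3/28
CG = +√(3/28) = +0.327327

Clebsch–Gordan coefficient, +√(3/28) ≈ +0.327327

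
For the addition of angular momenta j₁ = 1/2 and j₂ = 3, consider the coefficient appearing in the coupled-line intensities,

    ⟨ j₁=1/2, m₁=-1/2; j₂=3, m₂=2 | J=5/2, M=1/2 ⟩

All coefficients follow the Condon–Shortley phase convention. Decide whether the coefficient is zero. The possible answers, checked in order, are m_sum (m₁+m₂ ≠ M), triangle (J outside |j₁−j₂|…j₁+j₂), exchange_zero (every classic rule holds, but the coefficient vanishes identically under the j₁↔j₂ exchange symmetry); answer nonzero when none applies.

m-sum: m₁+m₂ = -1/2+2 = 3/2, M = 1/2  ✗ ⇒ coefficient is 0

m_sum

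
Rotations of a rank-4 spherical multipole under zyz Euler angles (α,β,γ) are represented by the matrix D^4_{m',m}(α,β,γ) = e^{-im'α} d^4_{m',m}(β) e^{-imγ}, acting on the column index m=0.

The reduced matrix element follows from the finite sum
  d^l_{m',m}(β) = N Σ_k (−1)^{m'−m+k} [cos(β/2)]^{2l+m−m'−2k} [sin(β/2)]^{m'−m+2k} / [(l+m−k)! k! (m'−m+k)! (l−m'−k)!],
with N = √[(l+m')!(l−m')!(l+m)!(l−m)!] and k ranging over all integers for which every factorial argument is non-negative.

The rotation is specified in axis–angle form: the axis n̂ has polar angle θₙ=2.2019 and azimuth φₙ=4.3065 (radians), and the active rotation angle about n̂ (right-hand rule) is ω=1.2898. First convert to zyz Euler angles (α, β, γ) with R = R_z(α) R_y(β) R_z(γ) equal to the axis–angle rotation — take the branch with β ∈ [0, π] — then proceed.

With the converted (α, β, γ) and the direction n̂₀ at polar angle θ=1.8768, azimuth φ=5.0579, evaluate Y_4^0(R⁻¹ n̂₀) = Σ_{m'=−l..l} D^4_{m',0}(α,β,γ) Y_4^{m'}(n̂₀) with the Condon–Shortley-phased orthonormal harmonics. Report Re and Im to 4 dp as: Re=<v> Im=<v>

Re=0.1974 Im=0.0000

Axis–angle → zyz. n̂ = (sinθₙcosφₙ, sinθₙsinφₙ, cosθₙ) = (-0.318781, -0.741779, -0.590036), ω = 1.2898.
R = I cosω + sinω [n̂]ₓ + (1−cosω) n̂n̂ᵀ gives
  R = [+0.350754, +0.737785, -0.576754; -0.396004, +0.674961, +0.622581; +0.848618, +0.010025, +0.528911]
β = atan2(√(R₁₃²+R₂₃²), R₃₃) = 1.013479; α = atan2(R₂₃, R₁₃) mod 2π = 2.318002; γ = atan2(R₃₂, −R₃₁) mod 2π = 3.129780
Need the full column D^4_{m',0} for m'=−4..4 at α=2.3180, β=1.0135, γ=3.1298.
cos(β/2)=0.874332, sin(β/2)=0.485329
d^4_{-4,0}: single k=4 term ⇒ +0.271268;  D = -0.268109+0.041280i
d^4_{-3,0}: k∈[3..4] ⇒ +0.691121 -0.212948 = +0.478172;  D = +0.374558+0.297246i
d^4_{-2,0}: k∈[2..4] ⇒ +0.998276 -0.820238 +0.094775 = +0.272813;  D = -0.020818-0.272017i
d^4_{-1,0}: k∈[1..4] ⇒ +0.847782 -1.567314 +0.482921 -0.024800 = -0.261410;  D = +0.177652-0.191768i
d^4_{0,0}: k∈[0..4] ⇒ +0.341514 -1.683641 +1.167220 -0.159842 +0.003078 = -0.331671;  D = -0.331671+0.000000i
d^4_{1,0}: k∈[0..3] ⇒ -0.847782 +1.567314 -0.482921 +0.024800 = +0.261410;  D = -0.177652-0.191768i
d^4_{2,0}: k∈[0..2] ⇒ +0.998276 -0.820238 +0.094775 = +0.272813;  D = -0.020818+0.272017i
d^4_{3,0}: k∈[0..1] ⇒ -0.691121 +0.212948 = -0.478172;  D = -0.374558+0.297246i
d^4_{4,0}: single k=0 term ⇒ +0.271268;  D = -0.268109-0.041280i
Y_4^{m'}(θ=1.8768,φ=5.0579) and Σ D·Y over m':
  (-0.2681+0.0413i)·(+0.0686-0.3594i)  (+0.3746+0.2972i)·(+0.2814+0.1665i)  (-0.0208-0.2720i)·(+0.0855-0.0707i)  (+0.1777-0.1918i)·(+0.1088+0.3024i)  (-0.3317+0.0000i)·(+0.0598+0.0000i)  (-0.1777-0.1918i)·(-0.1088+0.3024i)  (-0.0208+0.2720i)·(+0.0855+0.0707i)  (-0.3746+0.2972i)·(-0.2814+0.1665i)  (-0.2681-0.0413i)·(+0.0686+0.3594i)
Y_4^0(R⁻¹ n̂) = +0.197433+0.000000i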